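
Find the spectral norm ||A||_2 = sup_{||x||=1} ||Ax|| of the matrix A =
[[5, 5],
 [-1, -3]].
||A||_2 = sqrt((60 + sqrt(3200))/2) ≈ 7.6344 (= sqrt(largest eigenvalue of A^T A))

||A||_2 = sigma_max(A) = sqrt(lambda_max(A^T A)). Form the symmetric matrix M = A^T A =
[[26, 28],
 [28, 34]].
Its characteristic polynomial (trace, determinant of M give the coefficients) is
  p(λ) = det(λ I - M) = λ^2 - 60λ + 100.
For λ^2 - 60λ + 100 the discriminant is 3200. It is nonnegative but not a perfect square, so the roots are real and irrational: λ = (60 ± sqrt(3200))/2 ≈ 58.2843, 1.7157.
So the eigenvalues of A^T A are ≈ 1.7157, 58.2843 (all ≥ 0, as they must be for A^T A). The largest is λ_max = (60 + sqrt(3200))/2 ≈ 58.2843, hence ||A||_2 = sqrt(λ_max) = sqrt((60 + sqrt(3200))/2) ≈ 7.6344.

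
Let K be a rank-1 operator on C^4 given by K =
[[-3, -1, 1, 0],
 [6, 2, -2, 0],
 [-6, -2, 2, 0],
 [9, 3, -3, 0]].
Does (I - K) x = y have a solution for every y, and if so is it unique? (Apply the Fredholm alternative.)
(I - K) is singular (det(I - K) = 0, i.e. 1 ∈ sigma(K)). (I - K) x = y is solvable iff y ⊥ ker((I - K)^*) = span{(-3, -1, 1, 0)}, i.e. iff -3y_1 - y_2 + y_3 = 0. When solvable, the solutions are x = y + c·(1, -2, 2, -3), c arbitrary (ker(I - K) = span{(1, -2, 2, -3)}, dimension 1).

K has rank 1, so it is an outer product K = u v^T: every row of K is a multiple of one row vector. Reading off the entries, u = (1, -2, 2, -3) and v = (-3, -1, 1, 0) (row i of K equals u_i·v^T). A rank-one matrix u v^T satisfies K u = u (v·u) and kills the (3)-dimensional subspace v^⊥, so its characteristic polynomial is lambda^3 (lambda - v·u) with v·u = tr K = 1. Hence the eigenvalues of I - K are 1 (multiplicity 3) and 1 - (1) = 0, so det(I - K) = 0. (Direct check: I - K =
[[4, 1, -1, 0],
 [-6, -1, 2, 0],
 [6, 2, -1, 0],
 [-9, -3, 3, 1]]
has determinant 0.) So 1 is an eigenvalue of K and (I - K) is not invertible. The finite-dimensional Fredholm alternative says: either (I - K) is invertible, or ker(I - K) ≠ {0} and then range(I - K) = ker((I - K)^*)^⊥, with dim ker(I - K) = dim ker((I - K)^*). We are in the second case, so we need both kernels. Kernel of I - K: (I - K) u = u - u (v·u) = u - u = 0, so ker(I - K) = span{u} = span{(1, -2, 2, -3)} (it is exactly 1-dimensional because rank(I - K) = 3). Kernel of the adjoint: K is real, so (I - K)^* = I - K^T = I - v u^T, and (I - v u^T) v = v - v (u·v) = 0; hence ker((I - K)^*) = span{v} = span{(-3, -1, 1, 0)}. Therefore (I - K) x = y is solvable iff <y, v> = 0, i.e. iff -3y_1 - y_2 + y_3 = 0. When this holds, K y = u (v·y) = 0, so (I - K) y = y and x = y is a particular solution; the full solution set is the line x = y + c·u = y + c·(1, -2, 2, -3), c ∈ C.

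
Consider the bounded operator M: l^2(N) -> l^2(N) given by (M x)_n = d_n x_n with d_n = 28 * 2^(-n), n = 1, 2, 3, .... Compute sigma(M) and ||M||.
sigma(M) = {28 * 2^(-n) : n ≥ 1} ∪ {0}; ||M|| = 14

A bounded diagonal operator on l^2 with diagonal entries d_n has spectrum equal to the closure of {d_n : n ≥ 1}: every d_n is an eigenvalue (with eigenvector e_n), so {d_n} ⊂ sigma(M); the spectrum is closed, so its closure is too; and for lambda not in the closure, (M - lambda I) has bounded inverse (the diagonal entries 1/(d_n - lambda) are bounded). For our sequence d_n = 28 * 2^(-n), n = 1, 2, 3, ...:
  - {d_n} = {28 * 2^(-n) : n ≥ 1}; the only limit point is 0
  - closure = {28 * 2^(-n) : n ≥ 1} ∪ {0}
For the norm: a diagonal operator has ||M|| = sup_n |d_n|. Here d_n = 28 * 2^(-n) is positive and decreasing, so sup_n |d_n| = d_1 = 28/2 = 14. So ||M|| = 14.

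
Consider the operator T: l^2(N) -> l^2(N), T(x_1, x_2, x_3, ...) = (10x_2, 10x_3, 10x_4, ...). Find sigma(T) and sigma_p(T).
sigma(T) = closed disk {z in C : |z| ≤ 10}; sigma_p(T) = open disk {z in C : |z| < 10}

Note T = 10·V where V is the unit left shift (V x)_k = x_{k+1}; so sigma(T) = 10·sigma(V) and ||T|| = 10||V||. ||T x||^2 = 100sum_{k≥2} |x_k|^2 ≤ 100||x||^2, with equality on {x : x_1 = 0}, so ||T|| = 10. For any lambda with |lambda| < 10, set r = lambda/10 (|r| < 1); the vector x = (1, r, r^2, ...) is in l^2 and satisfies T x = 10(r, r^2, ...) = lambda x, so lambda is an eigenvalue. On the boundary |lambda| = 10 the geometric series diverges, so no l^2 eigenvector exists, but these lambda lie in the approximate point spectrum. Hence sigma(T) is the closed disk of radius 10 and sigma_p(T) is the open disk.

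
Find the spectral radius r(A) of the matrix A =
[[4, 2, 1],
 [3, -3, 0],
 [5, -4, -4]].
r(A) ≈ 5.4287

The eigenvalues of A are the roots of its characteristic polynomial. With M = A (coefficients from the trace, the sum of principal 2x2 minors, and det A):
  p(λ) = det(λ I - M) = λ^3 + 3λ^2 - 27λ - 75.
No integer candidate from the rational root theorem (±divisors of 75) is a root, so the roots are irrational. The cubic discriminant is Δ = 50868 > 0, so there are three distinct real roots. p(-6) = -21 and p(-5) = 10 have opposite signs, so a root lies in (-6, -5); Newton's method refines it to λ ≈ -5.4287. p(-3) = 6 and p(-2) = -17 have opposite signs, so a root lies in (-3, -2); Newton's method refines it to λ ≈ -2.6959. p(5) = -10 and p(6) = 87 have opposite signs, so a root lies in (5, 6); Newton's method refines it to λ ≈ 5.1246. Check (Vieta): the three roots sum to -3, matching tr M = -3.
Thus the eigenvalues (to 4 decimals) are -5.4287 (modulus 5.4287); -2.6959 (modulus 2.6959); 5.1246 (modulus 5.1246). The spectral radius is the largest modulus: r(A) ≈ 5.4287. (Cross-check: r(A) ≤ ||A||_2 ≈ 8.5256; equality holds whenever A is normal, though it can also hold for some non-normal A.)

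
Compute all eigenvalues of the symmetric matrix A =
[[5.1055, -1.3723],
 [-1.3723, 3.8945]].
sigma(A) ≈ {3, 6}

A is real symmetric, so its spectrum consists of real eigenvalues. Expanding the characteristic polynomial of the displayed matrix gives
  det(λ I - A) = p(λ) = λ^2 + (-9)λ + (18).
Solving p(λ) = 0 yields eigenvalues ≈ 3, 6. (A is shown rounded to 4 decimals, so these recover the underlying integer eigenvalues to within that precision.)
Verification: the trace of A = 9 equals the sum of eigenvalues 9, and det(A) ≈ 18.0002 matches the eigenvalue product 18.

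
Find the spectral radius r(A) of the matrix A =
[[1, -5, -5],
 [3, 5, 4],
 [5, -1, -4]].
r(A) ≈ 5.387

The eigenvalues of A are the roots of its characteristic polynomial. With M = A (coefficients from the trace, the sum of principal 2x2 minors, and det A):
  p(λ) = det(λ I - M) = λ^3 - 2λ^2 + 25λ + 36.
No integer candidate from the rational root theorem (±divisors of 36) is a root, so the roots are irrational. The cubic discriminant is Δ = -126240 < 0, so there is one real root and a complex-conjugate pair. p(-2) = -30 and p(-1) = 8 have opposite signs, so a root lies in (-2, -1); Newton's method refines it to λ ≈ -1.2405. Dividing out (λ - (-1.2405)) leaves approximately λ^2 - 3.2405λ + 29.02. For λ^2 - 3.2405λ + 29.02 the discriminant is -105.5788. It is negative, so the remaining roots are the complex-conjugate pair λ ≈ 1.6203 ± 5.1376i. Their product equals the constant term, so |λ|^2 ≈ 29.02 and |λ| ≈ 5.387.
Thus the eigenvalues (to 4 decimals) are -1.2405 (modulus 1.2405); 1.6203 ± 5.1376i (modulus 5.387). The spectral radius is the largest modulus: r(A) ≈ 5.387. (Cross-check: r(A) ≤ ||A||_2 ≈ 10.1802; equality holds whenever A is normal, though it can also hold for some non-normal A.)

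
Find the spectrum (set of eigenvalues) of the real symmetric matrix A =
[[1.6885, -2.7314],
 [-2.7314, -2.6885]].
sigma(A) ≈ {-4, 3}

A is real symmetric, so its spectrum consists of real eigenvalues. Expanding the characteristic polynomial of the displayed matrix gives
  det(λ I - A) = p(λ) = λ^2 + (1)λ + (-12).
Solving p(λ) = 0 yields eigenvalues ≈ -4, 3. (A is shown rounded to 4 decimals, so these recover the underlying integer eigenvalues to within that precision.)
Verification: the trace of A = -1 equals the sum of eigenvalues -1, and det(A) ≈ -12.0001 matches the eigenvalue product -12.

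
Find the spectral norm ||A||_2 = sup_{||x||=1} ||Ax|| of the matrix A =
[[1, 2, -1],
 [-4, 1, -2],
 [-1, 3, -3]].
||A||_2 ≈ 5.8428 (= sqrt(largest eigenvalue of A^T A))

||A||_2 = sigma_max(A) = sqrt(lambda_max(A^T A)). Form the symmetric matrix M = A^T A =
[[18, -5, 10],
 [-5, 14, -13],
 [10, -13, 14]].
Its characteristic polynomial (trace, sum of principal 2x2 minors, determinant of M give the coefficients) is
  p(λ) = det(λ I - M) = λ^3 - 46λ^2 + 406λ - 36.
No integer candidate from the rational root theorem (±divisors of 36) is a root, so the roots are irrational. The cubic discriminant is Δ = 79149984 > 0, so there are three distinct real roots. p(0) = -36 and p(1) = 325 have opposite signs, so a root lies in (0, 1); Newton's method refines it to λ ≈ 0.0896. p(11) = 195 and p(12) = -60 have opposite signs, so a root lies in (11, 12); Newton's method refines it to λ ≈ 11.7724. p(34) = -104 and p(35) = 699 have opposite signs, so a root lies in (34, 35); Newton's method refines it to λ ≈ 34.138. Check (Vieta): the three roots sum to 46, matching tr M = 46.
So the eigenvalues of A^T A are ≈ 0.0896, 11.7724, 34.138 (all ≥ 0, as they must be for A^T A). The largest is λ_max ≈ 34.138, hence ||A||_2 = sqrt(λ_max) ≈ 5.8428.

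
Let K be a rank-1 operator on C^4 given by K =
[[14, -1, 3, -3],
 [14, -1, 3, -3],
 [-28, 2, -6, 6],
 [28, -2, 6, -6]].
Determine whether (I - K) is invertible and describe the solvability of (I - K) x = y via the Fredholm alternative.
(I - K) is singular (det(I - K) = 0, i.e. 1 ∈ sigma(K)). (I - K) x = y is solvable iff y ⊥ ker((I - K)^*) = span{(14, -1, 3, -3)}, i.e. iff 14y_1 - y_2 + 3y_3 - 3y_4 = 0. When solvable, the solutions are x = y + c·(1, 1, -2, 2), c arbitrary (ker(I - K) = span{(1, 1, -2, 2)}, dimension 1).

K has rank 1, so it is an outer product K = u v^T: every row of K is a multiple of one row vector. Reading off the entries, u = (1, 1, -2, 2) and v = (14, -1, 3, -3) (row i of K equals u_i·v^T). A rank-one matrix u v^T satisfies K u = u (v·u) and kills the (3)-dimensional subspace v^⊥, so its characteristic polynomial is lambda^3 (lambda - v·u) with v·u = tr K = 1. Hence the eigenvalues of I - K are 1 (multiplicity 3) and 1 - (1) = 0, so det(I - K) = 0. (Direct check: I - K =
[[-13, 1, -3, 3],
 [-14, 2, -3, 3],
 [28, -2, 7, -6],
 [-28, 2, -6, 7]]
has determinant 0.) So 1 is an eigenvalue of K and (I - K) is not invertible. The finite-dimensional Fredholm alternative says: either (I - K) is invertible, or ker(I - K) ≠ {0} and then range(I - K) = ker((I - K)^*)^⊥, with dim ker(I - K) = dim ker((I - K)^*). We are in the second case, so we need both kernels. Kernel of I - K: (I - K) u = u - u (v·u) = u - u = 0, so ker(I - K) = span{u} = span{(1, 1, -2, 2)} (it is exactly 1-dimensional because rank(I - K) = 3). Kernel of the adjoint: K is real, so (I - K)^* = I - K^T = I - v u^T, and (I - v u^T) v = v - v (u·v) = 0; hence ker((I - K)^*) = span{v} = span{(14, -1, 3, -3)}. Therefore (I - K) x = y is solvable iff <y, v> = 0, i.e. iff 14y_1 - y_2 + 3y_3 - 3y_4 = 0. When this holds, K y = u (v·y) = 0, so (I - K) y = y and x = y is a particular solution; the full solution set is the line x = y + c·u = y + c·(1, 1, -2, 2), c ∈ C.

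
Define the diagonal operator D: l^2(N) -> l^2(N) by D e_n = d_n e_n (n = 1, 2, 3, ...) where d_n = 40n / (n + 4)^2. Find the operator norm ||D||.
||D|| = 5/2 (attained at n = 4)

For D diagonal, ||D|| = sup_n |d_n|. Treat f(x) = 40x / (x + 4)^2 for real x > 0. By the quotient rule, f'(x) = 40(4 - x)/(x + 4)^3, which is positive for x < 4 and negative for x > 4. So f has a unique maximum at x = 4, and since 4 is a positive integer, the supremum over n ≥ 1 is attained at n = 4: d_4 = 40·4/(4 + 4)^2 = 40·4/64 = 5/2. Hence ||D|| = 5/2.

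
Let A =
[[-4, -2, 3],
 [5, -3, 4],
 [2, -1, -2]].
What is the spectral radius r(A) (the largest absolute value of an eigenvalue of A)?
r(A) ≈ 5.1506

The eigenvalues of A are the roots of its characteristic polynomial. With M = A (coefficients from the trace, the sum of principal 2x2 minors, and det A):
  p(λ) = det(λ I - M) = λ^3 + 9λ^2 + 34λ + 73.
No integer candidate from the rational root theorem (±divisors of 73) is a root, so the roots are irrational. The cubic discriminant is Δ = -18247 < 0, so there is one real root and a complex-conjugate pair. p(-6) = -23 and p(-5) = 3 have opposite signs, so a root lies in (-6, -5); Newton's method refines it to λ ≈ -5.1506. Dividing out (λ - (-5.1506)) leaves approximately λ^2 + 3.8494λ + 14.1732. For λ^2 + 3.8494λ + 14.1732 the discriminant is -41.8747. It is negative, so the remaining roots are the complex-conjugate pair λ ≈ -1.9247 ± 3.2355i. Their product equals the constant term, so |λ|^2 ≈ 14.1732 and |λ| ≈ 3.7647.
Thus the eigenvalues (to 4 decimals) are -5.1506 (modulus 5.1506); -1.9247 ± 3.2355i (modulus 3.7647). The spectral radius is the largest modulus: r(A) ≈ 5.1506. (Cross-check: r(A) ≤ ||A||_2 ≈ 7.1564; equality holds whenever A is normal, though it can also hold for some non-normal A.)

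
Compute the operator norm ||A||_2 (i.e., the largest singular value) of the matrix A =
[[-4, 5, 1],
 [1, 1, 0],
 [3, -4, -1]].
||A||_2 ≈ 8.2453 (= sqrt(largest eigenvalue of A^T A))

||A||_2 = sigma_max(A) = sqrt(lambda_max(A^T A)). Form the symmetric matrix M = A^T A =
[[26, -31, -7],
 [-31, 42, 9],
 [-7, 9, 2]].
Its characteristic polynomial (trace, sum of principal 2x2 minors, determinant of M give the coefficients) is
  p(λ) = det(λ I - M) = λ^3 - 70λ^2 + 137λ - 4.
No integer candidate from the rational root theorem (±divisors of 4) is a root, so the roots are irrational. The cubic discriminant is Δ = 76884736 > 0, so there are three distinct real roots. p(0) = -4 and p(1) = 64 have opposite signs, so a root lies in (0, 1); Newton's method refines it to λ ≈ 0.0296. p(1) = 64 and p(2) = -2 have opposite signs, so a root lies in (1, 2); Newton's method refines it to λ ≈ 1.9846. p(67) = -4292 and p(68) = 64 have opposite signs, so a root lies in (67, 68); Newton's method refines it to λ ≈ 67.9857. Check (Vieta): the three roots sum to 70, matching tr M = 70.
So the eigenvalues of A^T A are ≈ 0.0296, 1.9846, 67.9857 (all ≥ 0, as they must be for A^T A). The largest is λ_max ≈ 67.9857, hence ||A||_2 = sqrt(λ_max) ≈ 8.2453.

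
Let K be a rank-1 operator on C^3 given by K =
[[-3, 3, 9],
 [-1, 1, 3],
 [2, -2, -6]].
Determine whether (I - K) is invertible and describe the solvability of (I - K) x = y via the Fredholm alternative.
(I - K) is invertible (det(I - K) = 9 ≠ 0), so for every y in C^3 the equation (I - K) x = y has a unique solution.

K has rank 1, so it is an outer product K = u v^T: every row of K is a multiple of one row vector. Reading off the entries, u = (3, 1, -2) and v = (-1, 1, 3) (row i of K equals u_i·v^T). A rank-one matrix u v^T satisfies K u = u (v·u) and kills the (2)-dimensional subspace v^⊥, so its characteristic polynomial is lambda^2 (lambda - v·u) with v·u = tr K = -8. Hence the eigenvalues of I - K are 1 (multiplicity 2) and 1 - (-8) = 9, so det(I - K) = 9. (Direct check: I - K =
[[4, -3, -9],
 [1, 0, -3],
 [-2, 2, 7]]
has determinant 9.) The finite-dimensional Fredholm alternative says: either (I - K) is invertible, or ker(I - K) ≠ {0} and then range(I - K) = ker((I - K)^*)^⊥, with dim ker(I - K) = dim ker((I - K)^*). Since det(I - K) ≠ 0, 1 is not an eigenvalue of K and ker(I - K) = {0}, so we are in the first case: for every y there is a unique x = (I - K)^(-1) y. Explicitly, by the Sherman–Morrison formula, (I - u v^T)^(-1) = I + u v^T/(1 - v·u), i.e. (I - K)^(-1) = I + K/(9).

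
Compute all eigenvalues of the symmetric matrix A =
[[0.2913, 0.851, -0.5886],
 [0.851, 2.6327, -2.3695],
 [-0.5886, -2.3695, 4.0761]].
sigma(A) ≈ {0, 1, 6}

A is real symmetric, so its spectrum consists of real eigenvalues. Expanding the characteristic polynomial of the displayed matrix gives
  det(λ I - A) = p(λ) = λ^3 + (-7)λ^2 + (6)λ + (0).
Solving p(λ) = 0 yields eigenvalues ≈ 0, 1, 6. (A is shown rounded to 4 decimals, so these recover the underlying integer eigenvalues to within that precision.)
Verification: the trace of A = 7 equals the sum of eigenvalues 7, and det(A) ≈ 0.0002 matches the eigenvalue product 0.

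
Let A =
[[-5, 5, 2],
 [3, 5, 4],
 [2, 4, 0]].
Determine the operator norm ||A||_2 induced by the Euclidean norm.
||A||_2 ≈ 8.9901 (= sqrt(largest eigenvalue of A^T A))

||A||_2 = sigma_max(A) = sqrt(lambda_max(A^T A)). Form the symmetric matrix M = A^T A =
[[38, -2, 2],
 [-2, 66, 30],
 [2, 30, 20]].
Its characteristic polynomial (trace, sum of principal 2x2 minors, determinant of M give the coefficients) is
  p(λ) = det(λ I - M) = λ^3 - 124λ^2 + 3680λ - 15376.
No integer candidate from the rational root theorem (±divisors of 15376) is a root, so the roots are irrational. The cubic discriminant is Δ = 11530208512 > 0, so there are three distinct real roots. p(4) = -2576 and p(5) = 49 have opposite signs, so a root lies in (4, 5); Newton's method refines it to λ ≈ 4.9805. p(38) = 280 and p(39) = -1141 have opposite signs, so a root lies in (38, 39); Newton's method refines it to λ ≈ 38.198. p(80) = -2576 and p(81) = 581 have opposite signs, so a root lies in (80, 81); Newton's method refines it to λ ≈ 80.8214. Check (Vieta): the three roots sum to 124, matching tr M = 124.
So the eigenvalues of A^T A are ≈ 4.9805, 38.198, 80.8214 (all ≥ 0, as they must be for A^T A). The largest is λ_max ≈ 80.8214, hence ||A||_2 = sqrt(λ_max) ≈ 8.9901.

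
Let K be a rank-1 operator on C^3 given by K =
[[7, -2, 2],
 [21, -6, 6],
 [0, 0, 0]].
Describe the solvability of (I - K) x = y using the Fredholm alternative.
(I - K) is singular (det(I - K) = 0, i.e. 1 ∈ sigma(K)). (I - K) x = y is solvable iff y ⊥ ker((I - K)^*) = span{(7, -2, 2)}, i.e. iff 7y_1 - 2y_2 + 2y_3 = 0. When solvable, the solutions are x = y + c·(1, 3, 0), c arbitrary (ker(I - K) = span{(1, 3, 0)}, dimension 1).

K has rank 1, so it is an outer product K = u v^T: every row of K is a multiple of one row vector. Reading off the entries, u = (1, 3, 0) and v = (7, -2, 2) (row i of K equals u_i·v^T). A rank-one matrix u v^T satisfies K u = u (v·u) and kills the (2)-dimensional subspace v^⊥, so its characteristic polynomial is lambda^2 (lambda - v·u) with v·u = tr K = 1. Hence the eigenvalues of I - K are 1 (multiplicity 2) and 1 - (1) = 0, so det(I - K) = 0. (Direct check: I - K =
[[-6, 2, -2],
 [-21, 7, -6],
 [0, 0, 1]]
has determinant 0.) So 1 is an eigenvalue of K and (I - K) is not invertible. The finite-dimensional Fredholm alternative says: either (I - K) is invertible, or ker(I - K) ≠ {0} and then range(I - K) = ker((I - K)^*)^⊥, with dim ker(I - K) = dim ker((I - K)^*). We are in the second case, so we need both kernels. Kernel of I - K: (I - K) u = u - u (v·u) = u - u = 0, so ker(I - K) = span{u} = span{(1, 3, 0)} (it is exactly 1-dimensional because rank(I - K) = 2). Kernel of the adjoint: K is real, so (I - K)^* = I - K^T = I - v u^T, and (I - v u^T) v = v - v (u·v) = 0; hence ker((I - K)^*) = span{v} = span{(7, -2, 2)}. Therefore (I - K) x = y is solvable iff <y, v> = 0, i.e. iff 7y_1 - 2y_2 + 2y_3 = 0. When this holds, K y = u (v·y) = 0, so (I - K) y = y and x = y is a particular solution; the full solution set is the line x = y + c·u = y + c·(1, 3, 0), c ∈ C.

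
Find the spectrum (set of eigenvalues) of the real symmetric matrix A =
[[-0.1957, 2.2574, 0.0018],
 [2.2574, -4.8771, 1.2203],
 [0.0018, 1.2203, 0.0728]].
sigma(A) ≈ {-6, 0, 1}

A is real symmetric, so its spectrum consists of real eigenvalues. Expanding the characteristic polynomial of the displayed matrix gives
  det(λ I - A) = p(λ) = λ^3 + (5)λ^2 + (-6)λ + (0).
Solving p(λ) = 0 yields eigenvalues ≈ -6, 0, 1. (A is shown rounded to 4 decimals, so these recover the underlying integer eigenvalues to within that precision.)
Verification: the trace of A = -5 equals the sum of eigenvalues -5, and det(A) ≈ -0.0001 matches the eigenvalue product 0.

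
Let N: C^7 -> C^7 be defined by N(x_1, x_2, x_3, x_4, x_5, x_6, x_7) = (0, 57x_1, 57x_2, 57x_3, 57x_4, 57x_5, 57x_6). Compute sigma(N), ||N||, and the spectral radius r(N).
sigma(N) = {0}; ||N|| = 57; r(N) = 0. (N is nilpotent with N^7 = 0.)

On C^7, N is a strictly lower-triangular matrix with 57 on the subdiagonal and zeros elsewhere, so its characteristic polynomial is lambda^7 and every eigenvalue is 0: sigma(N) = {0}. For the operator norm, N e_i = 57e_{i+1} for i = 1, ..., 6 and N e_7 = 0, so the singular values of N are 57 (with multiplicity 6) and 0; hence ||N|| = 57. The spectral radius r(N) = max|lambda| = 0. Note ||N|| > r(N) — characteristic of non-normal nilpotent operators. Indeed N^7 = 0.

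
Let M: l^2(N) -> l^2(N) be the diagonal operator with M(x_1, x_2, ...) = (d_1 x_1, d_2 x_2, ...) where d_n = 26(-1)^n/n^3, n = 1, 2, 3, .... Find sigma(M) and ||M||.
sigma(M) = {26(-1)^n/n^3 : n ≥ 1} ∪ {0}; ||M|| = 26

A bounded diagonal operator on l^2 with diagonal entries d_n has spectrum equal to the closure of {d_n : n ≥ 1}: every d_n is an eigenvalue (with eigenvector e_n), so {d_n} ⊂ sigma(M); the spectrum is closed, so its closure is too; and for lambda not in the closure, (M - lambda I) has bounded inverse (the diagonal entries 1/(d_n - lambda) are bounded). For our sequence d_n = 26(-1)^n/n^3, n = 1, 2, 3, ...:
  - {d_n} = {26(-1)^n/n^3 : n ≥ 1}; the only limit point is 0
  - closure = {26(-1)^n/n^3 : n ≥ 1} ∪ {0}
For the norm: a diagonal operator has ||M|| = sup_n |d_n|. Here |d_n| = 26/n^3 is decreasing, so sup_n |d_n| = |d_1| = 26. So ||M|| = 26.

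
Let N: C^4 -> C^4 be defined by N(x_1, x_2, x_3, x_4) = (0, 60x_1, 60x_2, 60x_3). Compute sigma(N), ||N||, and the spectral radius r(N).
sigma(N) = {0}; ||N|| = 60; r(N) = 0. (N is nilpotent with N^4 = 0.)

On C^4, N is a strictly lower-triangular matrix with 60 on the subdiagonal and zeros elsewhere, so its characteristic polynomial is lambda^4 and every eigenvalue is 0: sigma(N) = {0}. For the operator norm, N e_i = 60e_{i+1} for i = 1, ..., 3 and N e_4 = 0, so the singular values of N are 60 (with multiplicity 3) and 0; hence ||N|| = 60. The spectral radius r(N) = max|lambda| = 0. Note ||N|| > r(N) — characteristic of non-normal nilpotent operators. Indeed N^4 = 0.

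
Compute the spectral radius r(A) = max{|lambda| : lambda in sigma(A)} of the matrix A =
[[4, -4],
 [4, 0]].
r(A) = 4

The eigenvalues of A are the roots of its characteristic polynomial. With M = A (coefficients from the trace and determinant):
  p(λ) = det(λ I - M) = λ^2 - 4λ + 16.
For λ^2 - 4λ + 16 the discriminant is -48. It is negative, so the roots are the complex-conjugate pair λ = 2 ± (sqrt(48)/2) i ≈ 2 ± 3.4641i. For a conjugate pair the product of the roots equals the constant term, so |λ|^2 = 16 and |λ| = sqrt(16) = 4.
Thus the eigenvalues (to 4 decimals) are 2 ± 3.4641i (modulus 4). The spectral radius is the largest modulus: r(A) = 4. (Cross-check: r(A) ≤ ||A||_2 ≈ 6.4721; equality holds whenever A is normal, though it can also hold for some non-normal A.)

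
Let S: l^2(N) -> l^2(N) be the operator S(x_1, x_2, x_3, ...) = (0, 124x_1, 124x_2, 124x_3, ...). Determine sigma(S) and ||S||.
sigma(S) = closed disk {z in C : |z| ≤ 124}; ||S|| = 124

Note S = 124·U where U is the unit right shift (U x)_k = x_{k-1} (with x_0 := 0); so ||S|| = 124||U|| and sigma(S) = 124·sigma(U). ||S x||^2 = sum_{k≥1} |124x_k|^2 = 15376||x||^2, so ||S|| = 124 and sigma(S) ⊂ {|z| ≤ 124}. For any |lambda| < 124, the equation (S - lambda I) x = 0 forces x_1 = 0, then 124x_k = lambda x_{k+1} ⇒ x = 0, so S has no eigenvalues. But (S - lambda I) is not surjective for |lambda| < 124: solving (S - lambda I) x = e_1 would require x_n proportional to (lambda/124)^(-n), which is not in l^2. So every |lambda| < 124 lies in the residual spectrum. The boundary |lambda| = 124 is in the approximate point spectrum (the spectrum is closed). Hence sigma(S) is the closed disk of radius 124.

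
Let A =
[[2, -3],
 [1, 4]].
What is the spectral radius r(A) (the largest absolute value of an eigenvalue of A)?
r(A) = sqrt(11) ≈ 3.3166

The eigenvalues of A are the roots of its characteristic polynomial. With M = A (coefficients from the trace and determinant):
  p(λ) = det(λ I - M) = λ^2 - 6λ + 11.
For λ^2 - 6λ + 11 the discriminant is -8. It is negative, so the roots are the complex-conjugate pair λ = 3 ± (sqrt(8)/2) i ≈ 3 ± 1.4142i. For a conjugate pair the product of the roots equals the constant term, so |λ|^2 = 11 and |λ| = sqrt(11) ≈ 3.3166.
Thus the eigenvalues (to 4 decimals) are 3 ± 1.4142i (modulus 3.3166). The spectral radius is the largest modulus: r(A) = sqrt(11) ≈ 3.3166. (Cross-check: r(A) ≤ ||A||_2 ≈ 5.0198; equality holds whenever A is normal, though it can also hold for some non-normal A.)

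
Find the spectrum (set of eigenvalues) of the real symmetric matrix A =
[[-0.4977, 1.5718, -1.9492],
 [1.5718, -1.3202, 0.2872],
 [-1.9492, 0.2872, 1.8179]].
sigma(A) ≈ {-3, 0, 3}

A is real symmetric, so its spectrum consists of real eigenvalues. Expanding the characteristic polynomial of the displayed matrix gives
  det(λ I - A) = p(λ) = λ^3 + (0)λ^2 + (-9)λ + (0).
Solving p(λ) = 0 yields eigenvalues ≈ -3, 0, 3. (A is shown rounded to 4 decimals, so these recover the underlying integer eigenvalues to within that precision.)
Verification: the trace of A = 0 equals the sum of eigenvalues 0, and det(A) ≈ 0.0004 matches the eigenvalue product 0.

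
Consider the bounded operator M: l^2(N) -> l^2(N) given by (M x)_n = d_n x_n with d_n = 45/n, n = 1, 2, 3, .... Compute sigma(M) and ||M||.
sigma(M) = {45/n : n ≥ 1} ∪ {0}; ||M|| = 45

A bounded diagonal operator on l^2 with diagonal entries d_n has spectrum equal to the closure of {d_n : n ≥ 1}: every d_n is an eigenvalue (with eigenvector e_n), so {d_n} ⊂ sigma(M); the spectrum is closed, so its closure is too; and for lambda not in the closure, (M - lambda I) has bounded inverse (the diagonal entries 1/(d_n - lambda) are bounded). For our sequence d_n = 45/n, n = 1, 2, 3, ...:
  - {d_n} = {45/n : n ≥ 1}; the only limit point is 0
  - closure = {45/n : n ≥ 1} ∪ {0}
For the norm: a diagonal operator has ||M|| = sup_n |d_n|. Here d_n = 45/n is positive and decreasing, so sup_n |d_n| = d_1 = 45. So ||M|| = 45.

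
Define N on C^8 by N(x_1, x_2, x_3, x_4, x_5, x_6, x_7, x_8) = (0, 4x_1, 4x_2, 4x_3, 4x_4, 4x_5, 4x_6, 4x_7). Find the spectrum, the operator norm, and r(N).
sigma(N) = {0}; ||N|| = 4; r(N) = 0. (N is nilpotent with N^8 = 0.)

On C^8, N is a strictly lower-triangular matrix with 4 on the subdiagonal and zeros elsewhere, so its characteristic polynomial is lambda^8 and every eigenvalue is 0: sigma(N) = {0}. For the operator norm, N e_i = 4e_{i+1} for i = 1, ..., 7 and N e_8 = 0, so the singular values of N are 4 (with multiplicity 7) and 0; hence ||N|| = 4. The spectral radius r(N) = max|lambda| = 0. Note ||N|| > r(N) — characteristic of non-normal nilpotent operators. Indeed N^8 = 0.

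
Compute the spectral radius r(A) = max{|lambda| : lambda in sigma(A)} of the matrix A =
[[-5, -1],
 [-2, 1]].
r(A) = (4 + sqrt(44))/2 ≈ 5.3166

The eigenvalues of A are the roots of its characteristic polynomial. With M = A (coefficients from the trace and determinant):
  p(λ) = det(λ I - M) = λ^2 + 4λ - 7.
For λ^2 + 4λ - 7 the discriminant is 44. It is nonnegative but not a perfect square, so the roots are real and irrational: λ = (-4 ± sqrt(44))/2 ≈ 1.3166, -5.3166.
Thus the eigenvalues (to 4 decimals) are 1.3166 (modulus 1.3166); -5.3166 (modulus 5.3166). The spectral radius is the largest modulus: r(A) = (4 + sqrt(44))/2 ≈ 5.3166. (Cross-check: r(A) ≤ ||A||_2 ≈ 5.4157; equality holds whenever A is normal, though it can also hold for some non-normal A.)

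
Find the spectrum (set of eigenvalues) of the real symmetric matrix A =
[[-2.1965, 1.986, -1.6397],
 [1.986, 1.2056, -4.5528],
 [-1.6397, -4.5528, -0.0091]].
sigma(A) ≈ {-4, -3, 6}

A is real symmetric, so its spectrum consists of real eigenvalues. Expanding the characteristic polynomial of the displayed matrix gives
  det(λ I - A) = p(λ) = λ^3 + (1)λ^2 + (-30)λ + (-72).
Solving p(λ) = 0 yields eigenvalues ≈ -4, -3, 6. (A is shown rounded to 4 decimals, so these recover the underlying integer eigenvalues to within that precision.)
Verification: the trace of A = -1 equals the sum of eigenvalues -1, and det(A) ≈ 71.9995 matches the eigenvalue product 72.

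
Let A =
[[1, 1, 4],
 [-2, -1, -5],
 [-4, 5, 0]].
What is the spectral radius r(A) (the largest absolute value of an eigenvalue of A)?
r(A) ≈ 6.486

The eigenvalues of A are the roots of its characteristic polynomial. With M = A (coefficients from the trace, the sum of principal 2x2 minors, and det A):
  p(λ) = det(λ I - M) = λ^3 + 42λ + 11.
No integer candidate from the rational root theorem (±divisors of 11) is a root, so the roots are irrational. The cubic discriminant is Δ = -299619 < 0, so there is one real root and a complex-conjugate pair. p(-1) = -32 and p(0) = 11 have opposite signs, so a root lies in (-1, 0); Newton's method refines it to λ ≈ -0.2615. Dividing out (λ - (-0.2615)) leaves approximately λ^2 - 0.2615λ + 42.0684. For λ^2 - 0.2615λ + 42.0684 the discriminant is -168.2051. It is negative, so the remaining roots are the complex-conjugate pair λ ≈ 0.1307 ± 6.4847i. Their product equals the constant term, so |λ|^2 ≈ 42.0684 and |λ| ≈ 6.486.
Thus the eigenvalues (to 4 decimals) are -0.2615 (modulus 0.2615); 0.1307 ± 6.4847i (modulus 6.486). The spectral radius is the largest modulus: r(A) ≈ 6.486. (Cross-check: r(A) ≤ ||A||_2 ≈ 6.9433; equality holds whenever A is normal, though it can also hold for some non-normal A.)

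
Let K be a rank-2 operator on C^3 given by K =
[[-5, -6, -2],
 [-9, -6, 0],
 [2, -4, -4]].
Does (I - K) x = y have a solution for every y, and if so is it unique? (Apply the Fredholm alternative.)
(I - K) is invertible (det(I - K) = 40 ≠ 0), so for every y in C^3 the equation (I - K) x = y has a unique solution.

K has rank 2 and factors as K = U V^T = u1 v1^T + u2 v2^T with u1 = (1, 3, -2), v1 = (-2, 0, 1), u2 = (-3, -3, -2), v2 = (1, 2, 1) (multiplying out reproduces the displayed K). The nonzero eigenvalues of U V^T coincide with those of the 2 x 2 matrix G = V^T U = [[v1·u1, v1·u2], [v2·u1, v2·u2]] = [[-4, 4], [5, -11]], and by the Sylvester determinant identity det(I_3 - U V^T) = det(I_2 - V^T U) = det([[5, -4], [-5, 12]]) = (5)(12) - (-4)(-5) = 40. (Direct check: I - K =
[[6, 6, 2],
 [9, 7, 0],
 [-2, 4, 5]]
has determinant 40.) The finite-dimensional Fredholm alternative says: either (I - K) is invertible, or ker(I - K) ≠ {0} and then range(I - K) = ker((I - K)^*)^⊥, with dim ker(I - K) = dim ker((I - K)^*). Since det(I - K) ≠ 0, 1 is not an eigenvalue of K and ker(I - K) = {0}, so we are in the first case: for every y there is a unique x = (I - K)^(-1) y. (Explicitly, by the Woodbury identity, (I - U V^T)^(-1) = I + U (I_2 - G)^(-1) V^T.)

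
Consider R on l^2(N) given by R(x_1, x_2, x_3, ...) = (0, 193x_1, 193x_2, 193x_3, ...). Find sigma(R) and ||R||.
sigma(R) = closed disk {z in C : |z| ≤ 193}; ||R|| = 193

Note R = 193·U where U is the unit right shift (U x)_k = x_{k-1} (with x_0 := 0); so ||R|| = 193||U|| and sigma(R) = 193·sigma(U). ||R x||^2 = sum_{k≥1} |193x_k|^2 = 37249||x||^2, so ||R|| = 193 and sigma(R) ⊂ {|z| ≤ 193}. For any |lambda| < 193, the equation (R - lambda I) x = 0 forces x_1 = 0, then 193x_k = lambda x_{k+1} ⇒ x = 0, so R has no eigenvalues. But (R - lambda I) is not surjective for |lambda| < 193: solving (R - lambda I) x = e_1 would require x_n proportional to (lambda/193)^(-n), which is not in l^2. So every |lambda| < 193 lies in the residual spectrum. The boundary |lambda| = 193 is in the approximate point spectrum (the spectrum is closed). Hence sigma(R) is the closed disk of radius 193.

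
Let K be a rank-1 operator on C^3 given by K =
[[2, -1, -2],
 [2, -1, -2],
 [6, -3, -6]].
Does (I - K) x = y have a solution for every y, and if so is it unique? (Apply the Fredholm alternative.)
(I - K) is invertible (det(I - K) = 6 ≠ 0), so for every y in C^3 the equation (I - K) x = y has a unique solution.

K has rank 1, so it is an outer product K = u v^T: every row of K is a multiple of one row vector. Reading off the entries, u = (-1, -1, -3) and v = (-2, 1, 2) (row i of K equals u_i·v^T). A rank-one matrix u v^T satisfies K u = u (v·u) and kills the (2)-dimensional subspace v^⊥, so its characteristic polynomial is lambda^2 (lambda - v·u) with v·u = tr K = -5. Hence the eigenvalues of I - K are 1 (multiplicity 2) and 1 - (-5) = 6, so det(I - K) = 6. (Direct check: I - K =
[[-1, 1, 2],
 [-2, 2, 2],
 [-6, 3, 7]]
has determinant 6.) The finite-dimensional Fredholm alternative says: either (I - K) is invertible, or ker(I - K) ≠ {0} and then range(I - K) = ker((I - K)^*)^⊥, with dim ker(I - K) = dim ker((I - K)^*). Since det(I - K) ≠ 0, 1 is not an eigenvalue of K and ker(I - K) = {0}, so we are in the first case: for every y there is a unique x = (I - K)^(-1) y. Explicitly, by the Sherman–Morrison formula, (I - u v^T)^(-1) = I + u v^T/(1 - v·u), i.e. (I - K)^(-1) = I + K/(6).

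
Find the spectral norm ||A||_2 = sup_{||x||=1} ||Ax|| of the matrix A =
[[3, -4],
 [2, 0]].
||A||_2 = sqrt((29 + sqrt(585))/2) ≈ 5.1569 (= sqrt(largest eigenvalue of A^T A))

||A||_2 = sigma_max(A) = sqrt(lambda_max(A^T A)). Form the symmetric matrix M = A^T A =
[[13, -12],
 [-12, 16]].
Its characteristic polynomial (trace, determinant of M give the coefficients) is
  p(λ) = det(λ I - M) = λ^2 - 29λ + 64.
For λ^2 - 29λ + 64 the discriminant is 585. It is nonnegative but not a perfect square, so the roots are real and irrational: λ = (29 ± sqrt(585))/2 ≈ 26.5934, 2.4066.
So the eigenvalues of A^T A are ≈ 2.4066, 26.5934 (all ≥ 0, as they must be for A^T A). The largest is λ_max = (29 + sqrt(585))/2 ≈ 26.5934, hence ||A||_2 = sqrt(λ_max) = sqrt((29 + sqrt(585))/2) ≈ 5.1569.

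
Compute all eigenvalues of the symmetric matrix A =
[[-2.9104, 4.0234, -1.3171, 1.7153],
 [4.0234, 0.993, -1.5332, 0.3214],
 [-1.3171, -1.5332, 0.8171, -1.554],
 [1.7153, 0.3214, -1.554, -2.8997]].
sigma(A) ≈ {-6, -3, 0, 5}

A is real symmetric, so its spectrum consists of real eigenvalues. Expanding the characteristic polynomial of the displayed matrix gives
  det(λ I - A) = p(λ) = λ^4 + (4)λ^3 + (-27)λ^2 + (-90)λ + (-0.0012).
Solving p(λ) = 0 yields eigenvalues ≈ -6, -3, 0, 5. (A is shown rounded to 4 decimals, so these recover the underlying integer eigenvalues to within that precision.)
Verification: the trace of A = -4 equals the sum of eigenvalues -4, and det(A) ≈ -0.0012 matches the eigenvalue product 0.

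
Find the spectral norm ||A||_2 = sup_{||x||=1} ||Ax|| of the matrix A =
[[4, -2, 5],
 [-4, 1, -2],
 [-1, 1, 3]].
||A||_2 ≈ 8.0424 (= sqrt(largest eigenvalue of A^T A))

||A||_2 = sigma_max(A) = sqrt(lambda_max(A^T A)). Form the symmetric matrix M = A^T A =
[[33, -13, 25],
 [-13, 6, -9],
 [25, -9, 38]].
Its characteristic polynomial (trace, sum of principal 2x2 minors, determinant of M give the coefficients) is
  p(λ) = det(λ I - M) = λ^3 - 77λ^2 + 805λ - 529.
No integer candidate from the rational root theorem (±divisors of 529) is a root, so the roots are irrational. The cubic discriminant is Δ = 1372141360 > 0, so there are three distinct real roots. p(0) = -529 and p(1) = 200 have opposite signs, so a root lies in (0, 1); Newton's method refines it to λ ≈ 0.7041. p(11) = 340 and p(12) = -229 have opposite signs, so a root lies in (11, 12); Newton's method refines it to λ ≈ 11.6152. p(64) = -2257 and p(65) = 1096 have opposite signs, so a root lies in (64, 65); Newton's method refines it to λ ≈ 64.6807. Check (Vieta): the three roots sum to 77, matching tr M = 77.
So the eigenvalues of A^T A are ≈ 0.7041, 11.6152, 64.6807 (all ≥ 0, as they must be for A^T A). The largest is λ_max ≈ 64.6807, hence ||A||_2 = sqrt(λ_max) ≈ 8.0424.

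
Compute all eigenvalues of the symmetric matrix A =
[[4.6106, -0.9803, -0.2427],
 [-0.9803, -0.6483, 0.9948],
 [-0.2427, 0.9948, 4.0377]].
sigma(A) ≈ {-1, 4, 5}

A is real symmetric, so its spectrum consists of real eigenvalues. Expanding the characteristic polynomial of the displayed matrix gives
  det(λ I - A) = p(λ) = λ^3 + (-8)λ^2 + (11)λ + (20).
Solving p(λ) = 0 yields eigenvalues ≈ -1, 4, 5. (A is shown rounded to 4 decimals, so these recover the underlying integer eigenvalues to within that precision.)
Verification: the trace of A = 8 equals the sum of eigenvalues 8, and det(A) ≈ -20.0003 matches the eigenvalue product -20.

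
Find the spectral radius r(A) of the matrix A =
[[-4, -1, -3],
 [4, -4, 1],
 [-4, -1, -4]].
r(A) ≈ 5.8611

The eigenvalues of A are the roots of its characteristic polynomial. With M = A (coefficients from the trace, the sum of principal 2x2 minors, and det A):
  p(λ) = det(λ I - M) = λ^3 + 12λ^2 + 41λ + 20.
No integer candidate from the rational root theorem (±divisors of 20) is a root, so the roots are irrational. The cubic discriminant is Δ = -5540 < 0, so there is one real root and a complex-conjugate pair. p(-1) = -10 and p(0) = 20 have opposite signs, so a root lies in (-1, 0); Newton's method refines it to λ ≈ -0.5822. Dividing out (λ - (-0.5822)) leaves approximately λ^2 + 11.4178λ + 34.3526. For λ^2 + 11.4178λ + 34.3526 the discriminant is -7.0441. It is negative, so the remaining roots are the complex-conjugate pair λ ≈ -5.7089 ± 1.327i. Their product equals the constant term, so |λ|^2 ≈ 34.3526 and |λ| ≈ 5.8611.
Thus the eigenvalues (to 4 decimals) are -0.5822 (modulus 0.5822); -5.7089 ± 1.327i (modulus 5.8611). The spectral radius is the largest modulus: r(A) ≈ 5.8611. (Cross-check: r(A) ≤ ||A||_2 ≈ 8.4422; equality holds whenever A is normal, though it can also hold for some non-normal A.)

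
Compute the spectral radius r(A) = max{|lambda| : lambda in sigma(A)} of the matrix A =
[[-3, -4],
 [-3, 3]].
r(A) = sqrt(84)/2 ≈ 4.5826

The eigenvalues of A are the roots of its characteristic polynomial. With M = A (coefficients from the trace and determinant):
  p(λ) = det(λ I - M) = λ^2 - 21.
For λ^2 - 21 the discriminant is 84. It is nonnegative but not a perfect square, so the roots are real and irrational: λ = ± sqrt(84)/2 ≈ 4.5826, -4.5826.
Thus the eigenvalues (to 4 decimals) are 4.5826 (modulus 4.5826); -4.5826 (modulus 4.5826). The spectral radius is the largest modulus: r(A) = sqrt(84)/2 ≈ 4.5826. (Cross-check: r(A) ≤ ||A||_2 ≈ 5.1098; equality holds whenever A is normal, though it can also hold for some non-normal A.)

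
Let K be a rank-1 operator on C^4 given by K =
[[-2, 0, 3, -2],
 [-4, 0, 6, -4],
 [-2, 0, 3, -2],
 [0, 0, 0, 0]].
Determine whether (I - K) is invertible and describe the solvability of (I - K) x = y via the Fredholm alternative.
(I - K) is singular (det(I - K) = 0, i.e. 1 ∈ sigma(K)). (I - K) x = y is solvable iff y ⊥ ker((I - K)^*) = span{(-2, 0, 3, -2)}, i.e. iff -2y_1 + 3y_3 - 2y_4 = 0. When solvable, the solutions are x = y + c·(1, 2, 1, 0), c arbitrary (ker(I - K) = span{(1, 2, 1, 0)}, dimension 1).

K has rank 1, so it is an outer product K = u v^T: every row of K is a multiple of one row vector. Reading off the entries, u = (1, 2, 1, 0) and v = (-2, 0, 3, -2) (row i of K equals u_i·v^T). A rank-one matrix u v^T satisfies K u = u (v·u) and kills the (3)-dimensional subspace v^⊥, so its characteristic polynomial is lambda^3 (lambda - v·u) with v·u = tr K = 1. Hence the eigenvalues of I - K are 1 (multiplicity 3) and 1 - (1) = 0, so det(I - K) = 0. (Direct check: I - K =
[[3, 0, -3, 2],
 [4, 1, -6, 4],
 [2, 0, -2, 2],
 [0, 0, 0, 1]]
has determinant 0.) So 1 is an eigenvalue of K and (I - K) is not invertible. The finite-dimensional Fredholm alternative says: either (I - K) is invertible, or ker(I - K) ≠ {0} and then range(I - K) = ker((I - K)^*)^⊥, with dim ker(I - K) = dim ker((I - K)^*). We are in the second case, so we need both kernels. Kernel of I - K: (I - K) u = u - u (v·u) = u - u = 0, so ker(I - K) = span{u} = span{(1, 2, 1, 0)} (it is exactly 1-dimensional because rank(I - K) = 3). Kernel of the adjoint: K is real, so (I - K)^* = I - K^T = I - v u^T, and (I - v u^T) v = v - v (u·v) = 0; hence ker((I - K)^*) = span{v} = span{(-2, 0, 3, -2)}. Therefore (I - K) x = y is solvable iff <y, v> = 0, i.e. iff -2y_1 + 3y_3 - 2y_4 = 0. When this holds, K y = u (v·y) = 0, so (I - K) y = y and x = y is a particular solution; the full solution set is the line x = y + c·u = y + c·(1, 2, 1, 0), c ∈ C.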